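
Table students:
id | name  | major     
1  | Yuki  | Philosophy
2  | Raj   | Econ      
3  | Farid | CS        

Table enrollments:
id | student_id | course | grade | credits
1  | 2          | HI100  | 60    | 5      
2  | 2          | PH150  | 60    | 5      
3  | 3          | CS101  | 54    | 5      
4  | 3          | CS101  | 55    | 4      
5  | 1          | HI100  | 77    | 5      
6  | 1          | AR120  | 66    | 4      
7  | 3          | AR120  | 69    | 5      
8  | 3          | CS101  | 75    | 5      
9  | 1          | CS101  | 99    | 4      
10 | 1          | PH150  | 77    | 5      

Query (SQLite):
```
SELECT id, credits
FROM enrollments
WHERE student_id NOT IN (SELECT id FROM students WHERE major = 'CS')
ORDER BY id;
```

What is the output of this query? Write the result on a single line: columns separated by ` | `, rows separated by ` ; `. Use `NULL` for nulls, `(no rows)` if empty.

Inner query: students.id where major = 'CS'.
Outer: keep enrollments rows whose student_id is not in that set.
Inner query → {3}

1 | 5 ; 2 | 5 ; 5 | 5 ; 6 | 4 ; 9 | 4 ; 10 | 5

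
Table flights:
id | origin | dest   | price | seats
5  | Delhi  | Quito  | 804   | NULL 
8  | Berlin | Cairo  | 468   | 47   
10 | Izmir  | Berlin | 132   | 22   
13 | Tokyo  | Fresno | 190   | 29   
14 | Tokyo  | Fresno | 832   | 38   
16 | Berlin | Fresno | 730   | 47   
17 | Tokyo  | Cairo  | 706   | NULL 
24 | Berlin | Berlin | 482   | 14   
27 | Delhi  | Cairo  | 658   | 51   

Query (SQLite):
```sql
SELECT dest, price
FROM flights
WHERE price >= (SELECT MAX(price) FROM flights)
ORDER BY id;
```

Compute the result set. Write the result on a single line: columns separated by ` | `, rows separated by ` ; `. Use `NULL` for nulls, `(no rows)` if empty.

Scalar subquery: MAX(price) over all flights rows = 832.
Keep rows where price >= that value.

Fresno | 832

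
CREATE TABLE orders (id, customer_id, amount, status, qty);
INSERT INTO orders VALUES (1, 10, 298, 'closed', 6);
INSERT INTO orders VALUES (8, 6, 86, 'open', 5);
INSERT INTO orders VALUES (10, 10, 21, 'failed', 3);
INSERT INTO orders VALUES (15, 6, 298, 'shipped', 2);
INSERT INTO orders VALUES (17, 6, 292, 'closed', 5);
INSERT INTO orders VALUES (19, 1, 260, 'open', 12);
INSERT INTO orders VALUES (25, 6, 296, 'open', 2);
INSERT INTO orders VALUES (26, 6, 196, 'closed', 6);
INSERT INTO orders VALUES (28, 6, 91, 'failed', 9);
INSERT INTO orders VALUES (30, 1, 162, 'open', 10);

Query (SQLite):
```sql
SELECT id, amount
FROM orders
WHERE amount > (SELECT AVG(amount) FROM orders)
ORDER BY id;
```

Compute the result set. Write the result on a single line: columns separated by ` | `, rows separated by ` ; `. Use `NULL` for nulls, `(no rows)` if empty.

1 | 298 ; 15 | 298 ; 17 | 292 ; 19 | 260 ; 25 | 296

Scalar subquery: AVG(amount) over all orders rows = 200.0.
Keep rows where amount > that value.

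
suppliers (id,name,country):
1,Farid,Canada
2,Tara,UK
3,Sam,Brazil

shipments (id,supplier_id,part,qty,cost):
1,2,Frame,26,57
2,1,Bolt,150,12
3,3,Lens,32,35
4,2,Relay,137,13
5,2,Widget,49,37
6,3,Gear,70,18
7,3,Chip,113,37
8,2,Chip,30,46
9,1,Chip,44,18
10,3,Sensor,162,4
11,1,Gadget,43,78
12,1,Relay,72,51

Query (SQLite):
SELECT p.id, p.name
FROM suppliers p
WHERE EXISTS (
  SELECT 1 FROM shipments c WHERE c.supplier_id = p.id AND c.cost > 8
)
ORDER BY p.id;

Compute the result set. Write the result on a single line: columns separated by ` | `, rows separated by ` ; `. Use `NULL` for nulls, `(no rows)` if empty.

1 | Farid ; 2 | Tara ; 3 | Sam

For each suppliers row, check whether any shipments with matching supplier_id has cost > 8.
Keep rows where that is true.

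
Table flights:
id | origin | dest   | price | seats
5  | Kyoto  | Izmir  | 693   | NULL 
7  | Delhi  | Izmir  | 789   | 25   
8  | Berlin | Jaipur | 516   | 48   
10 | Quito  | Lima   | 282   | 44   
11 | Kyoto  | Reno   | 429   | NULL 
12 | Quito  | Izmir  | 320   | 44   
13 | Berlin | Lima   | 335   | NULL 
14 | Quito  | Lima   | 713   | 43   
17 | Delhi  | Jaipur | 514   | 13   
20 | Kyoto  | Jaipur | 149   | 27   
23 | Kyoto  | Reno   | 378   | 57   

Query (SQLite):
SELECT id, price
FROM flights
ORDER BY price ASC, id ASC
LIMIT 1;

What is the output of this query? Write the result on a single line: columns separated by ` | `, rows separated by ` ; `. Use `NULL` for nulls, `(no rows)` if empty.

20 | 149

Sort by price asc, tiebreak id asc: (149, id=20), (282, id=10), (320, id=12), (335, id=13) …. Take first 1.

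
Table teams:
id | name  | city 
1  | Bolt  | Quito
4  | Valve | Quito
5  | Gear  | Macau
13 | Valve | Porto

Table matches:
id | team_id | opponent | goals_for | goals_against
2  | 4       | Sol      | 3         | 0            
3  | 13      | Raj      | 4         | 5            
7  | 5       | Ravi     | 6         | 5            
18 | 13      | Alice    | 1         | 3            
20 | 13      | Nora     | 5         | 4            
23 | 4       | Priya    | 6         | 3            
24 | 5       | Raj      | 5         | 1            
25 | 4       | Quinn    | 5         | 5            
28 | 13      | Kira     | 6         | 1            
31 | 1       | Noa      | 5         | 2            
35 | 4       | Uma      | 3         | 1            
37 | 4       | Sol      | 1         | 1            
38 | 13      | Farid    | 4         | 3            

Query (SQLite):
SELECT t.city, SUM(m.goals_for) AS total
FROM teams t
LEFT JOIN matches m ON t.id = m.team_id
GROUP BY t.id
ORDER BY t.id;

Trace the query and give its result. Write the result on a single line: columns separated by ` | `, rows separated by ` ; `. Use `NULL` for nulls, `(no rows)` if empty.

Quito | 5 ; Quito | 18 ; Macau | 11 ; Porto | 20

LEFT JOIN keeps every teams row; unmatched ones get NULL for matches columns.
Group by teams.id and compute SUM(m.goals_for). SUM over an all-NULL group is NULL.
  1: ids {31} → SUM(m.goals_for)=5
  4: ids {2, 23, 25, 35, 37} → SUM(m.goals_for)=18
  5: ids {7, 24} → SUM(m.goals_for)=11
  13: ids {3, 18, 20, 28, 38} → SUM(m.goals_for)=20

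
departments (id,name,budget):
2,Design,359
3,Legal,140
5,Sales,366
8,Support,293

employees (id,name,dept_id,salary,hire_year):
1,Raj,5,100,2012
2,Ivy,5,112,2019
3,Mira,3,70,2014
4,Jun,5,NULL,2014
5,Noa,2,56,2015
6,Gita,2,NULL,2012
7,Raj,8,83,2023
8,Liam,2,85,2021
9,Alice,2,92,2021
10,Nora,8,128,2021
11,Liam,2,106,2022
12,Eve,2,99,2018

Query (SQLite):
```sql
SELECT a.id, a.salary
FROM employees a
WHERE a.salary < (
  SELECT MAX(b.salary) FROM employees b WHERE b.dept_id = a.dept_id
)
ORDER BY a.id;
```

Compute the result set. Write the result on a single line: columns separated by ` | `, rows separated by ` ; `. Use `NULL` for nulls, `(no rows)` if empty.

1 | 100 ; 5 | 56 ; 7 | 83 ; 8 | 85 ; 9 | 92 ; 12 | 99

For each employees row a, compute MAX(salary) over rows sharing a.dept_id.
Keep row a if a.salary < that per-group MAX.
  dept_id=2: MAX(salary) = 106
  dept_id=3: MAX(salary) = 70
  dept_id=5: MAX(salary) = 112
  dept_id=8: MAX(salary) = 128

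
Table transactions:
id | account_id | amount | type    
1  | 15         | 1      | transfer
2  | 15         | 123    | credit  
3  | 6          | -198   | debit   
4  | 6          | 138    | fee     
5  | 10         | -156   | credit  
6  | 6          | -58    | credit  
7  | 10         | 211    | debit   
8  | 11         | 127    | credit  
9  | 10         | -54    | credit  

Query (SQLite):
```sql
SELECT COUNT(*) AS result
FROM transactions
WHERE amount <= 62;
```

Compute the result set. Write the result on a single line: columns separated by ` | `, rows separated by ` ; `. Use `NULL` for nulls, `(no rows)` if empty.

Rows where amount <= 62 → amount values: [1, -198, -156, -58, -54].
COUNT(*) counts rows → 5.

5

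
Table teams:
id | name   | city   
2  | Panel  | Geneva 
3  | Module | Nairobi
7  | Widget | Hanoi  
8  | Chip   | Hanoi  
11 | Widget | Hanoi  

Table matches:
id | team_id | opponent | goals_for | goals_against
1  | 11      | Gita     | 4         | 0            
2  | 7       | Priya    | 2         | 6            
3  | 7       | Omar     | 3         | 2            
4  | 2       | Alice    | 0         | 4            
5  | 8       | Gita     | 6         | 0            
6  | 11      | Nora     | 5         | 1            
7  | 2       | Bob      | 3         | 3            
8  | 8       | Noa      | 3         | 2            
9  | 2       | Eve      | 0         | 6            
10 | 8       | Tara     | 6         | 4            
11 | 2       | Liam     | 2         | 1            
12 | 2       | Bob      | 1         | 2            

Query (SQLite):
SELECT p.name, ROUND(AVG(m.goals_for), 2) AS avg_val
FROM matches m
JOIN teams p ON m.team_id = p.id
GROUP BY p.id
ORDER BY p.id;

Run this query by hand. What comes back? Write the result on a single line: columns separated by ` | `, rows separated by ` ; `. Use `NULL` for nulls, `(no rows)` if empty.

Panel | 1.2 ; Widget | 2.5 ; Chip | 5 ; Widget | 4.5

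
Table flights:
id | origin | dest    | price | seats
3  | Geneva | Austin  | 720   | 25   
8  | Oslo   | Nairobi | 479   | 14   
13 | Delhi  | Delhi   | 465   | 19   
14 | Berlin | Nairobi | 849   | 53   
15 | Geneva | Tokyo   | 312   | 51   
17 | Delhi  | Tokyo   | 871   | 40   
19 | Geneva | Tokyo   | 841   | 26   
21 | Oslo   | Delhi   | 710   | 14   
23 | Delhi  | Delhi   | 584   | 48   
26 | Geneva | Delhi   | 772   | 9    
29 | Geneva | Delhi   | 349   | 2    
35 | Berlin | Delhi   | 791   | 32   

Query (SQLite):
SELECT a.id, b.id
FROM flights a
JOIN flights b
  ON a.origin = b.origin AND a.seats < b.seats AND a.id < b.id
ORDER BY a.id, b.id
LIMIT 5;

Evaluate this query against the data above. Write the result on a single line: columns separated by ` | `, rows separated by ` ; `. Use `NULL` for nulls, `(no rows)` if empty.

3 | 15 ; 3 | 19 ; 13 | 17 ; 13 | 23 ; 17 | 23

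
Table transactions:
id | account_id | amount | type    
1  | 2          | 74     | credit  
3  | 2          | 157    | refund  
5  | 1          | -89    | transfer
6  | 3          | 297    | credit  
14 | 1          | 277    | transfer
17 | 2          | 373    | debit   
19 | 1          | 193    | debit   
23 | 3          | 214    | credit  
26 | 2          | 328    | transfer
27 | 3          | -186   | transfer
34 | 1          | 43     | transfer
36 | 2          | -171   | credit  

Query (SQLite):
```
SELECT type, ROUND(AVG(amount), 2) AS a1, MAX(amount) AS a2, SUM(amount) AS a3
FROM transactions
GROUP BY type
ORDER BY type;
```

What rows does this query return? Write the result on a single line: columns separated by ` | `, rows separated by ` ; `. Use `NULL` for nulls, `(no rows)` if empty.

Group transactions by type.
Per group compute: ROUND(AVG(amount), 2), MAX(amount), SUM(amount).
  credit: ids {1, 6, 23, 36} → ROUND(AVG(amount), 2)=103.5, MAX(amount)=297, SUM(amount)=414
  debit: ids {17, 19} → ROUND(AVG(amount), 2)=283, MAX(amount)=373, SUM(amount)=566
  refund: ids {3} → ROUND(AVG(amount), 2)=157, MAX(amount)=157, SUM(amount)=157
  transfer: ids {5, 14, 26, 27, 34} → ROUND(AVG(amount), 2)=74.6, MAX(amount)=328, SUM(amount)=373

credit | 103.5 | 297 | 414 ; debit | 283 | 373 | 566 ; refund | 157 | 157 | 157 ; transfer | 74.6 | 328 | 373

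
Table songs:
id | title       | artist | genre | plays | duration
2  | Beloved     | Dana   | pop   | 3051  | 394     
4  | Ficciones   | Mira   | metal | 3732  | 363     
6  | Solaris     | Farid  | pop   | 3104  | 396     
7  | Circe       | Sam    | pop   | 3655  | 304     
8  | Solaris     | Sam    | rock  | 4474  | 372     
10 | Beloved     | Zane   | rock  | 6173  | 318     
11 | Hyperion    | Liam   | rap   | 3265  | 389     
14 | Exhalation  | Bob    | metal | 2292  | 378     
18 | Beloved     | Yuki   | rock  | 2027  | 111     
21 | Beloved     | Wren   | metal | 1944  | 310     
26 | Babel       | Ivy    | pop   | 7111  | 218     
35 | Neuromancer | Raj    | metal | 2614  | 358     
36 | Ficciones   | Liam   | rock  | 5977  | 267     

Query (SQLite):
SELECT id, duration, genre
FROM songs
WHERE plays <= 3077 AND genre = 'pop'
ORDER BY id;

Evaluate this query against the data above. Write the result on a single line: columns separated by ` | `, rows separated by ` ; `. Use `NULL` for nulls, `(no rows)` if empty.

plays <= 3077: ids {2, 14, 18, 21, 35}
genre = 'pop': ids {2, 6, 7, 26}
Combine with AND.

2 | 394 | pop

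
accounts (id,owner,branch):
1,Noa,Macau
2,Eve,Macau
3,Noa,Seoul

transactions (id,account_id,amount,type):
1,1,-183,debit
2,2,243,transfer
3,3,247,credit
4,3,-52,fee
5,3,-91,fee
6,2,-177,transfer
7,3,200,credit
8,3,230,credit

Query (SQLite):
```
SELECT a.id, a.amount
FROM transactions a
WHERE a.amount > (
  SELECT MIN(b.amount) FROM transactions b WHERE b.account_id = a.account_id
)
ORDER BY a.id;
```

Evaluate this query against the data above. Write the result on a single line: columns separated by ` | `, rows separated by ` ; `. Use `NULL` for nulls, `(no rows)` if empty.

For each transactions row a, compute MIN(amount) over rows sharing a.account_id.
Keep row a if a.amount > that per-group MIN.
  account_id=1: MIN(amount) = -183
  account_id=2: MIN(amount) = -177
  account_id=3: MIN(amount) = -91

2 | 243 ; 3 | 247 ; 4 | -52 ; 7 | 200 ; 8 | 230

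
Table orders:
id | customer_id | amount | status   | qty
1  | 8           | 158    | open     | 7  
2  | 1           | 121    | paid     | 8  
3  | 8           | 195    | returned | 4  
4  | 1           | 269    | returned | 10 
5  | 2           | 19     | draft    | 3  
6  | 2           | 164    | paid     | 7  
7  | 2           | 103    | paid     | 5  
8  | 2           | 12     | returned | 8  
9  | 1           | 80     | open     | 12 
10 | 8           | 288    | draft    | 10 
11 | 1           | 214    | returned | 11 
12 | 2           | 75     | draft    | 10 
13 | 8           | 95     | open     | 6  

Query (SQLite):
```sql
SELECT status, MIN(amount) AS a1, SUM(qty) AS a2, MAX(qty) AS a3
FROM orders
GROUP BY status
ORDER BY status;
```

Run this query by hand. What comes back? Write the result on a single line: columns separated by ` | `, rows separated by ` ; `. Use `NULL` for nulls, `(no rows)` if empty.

Group orders by status.
Per group compute: MIN(amount), SUM(qty), MAX(qty).
  draft: ids {5, 10, 12} → MIN(amount)=19, SUM(qty)=23, MAX(qty)=10
  open: ids {1, 9, 13} → MIN(amount)=80, SUM(qty)=25, MAX(qty)=12
  paid: ids {2, 6, 7} → MIN(amount)=103, SUM(qty)=20, MAX(qty)=8
  returned: ids {3, 4, 8, 11} → MIN(amount)=12, SUM(qty)=33, MAX(qty)=11

draft | 19 | 23 | 10 ; open | 80 | 25 | 12 ; paid | 103 | 20 | 8 ; returned | 12 | 33 | 11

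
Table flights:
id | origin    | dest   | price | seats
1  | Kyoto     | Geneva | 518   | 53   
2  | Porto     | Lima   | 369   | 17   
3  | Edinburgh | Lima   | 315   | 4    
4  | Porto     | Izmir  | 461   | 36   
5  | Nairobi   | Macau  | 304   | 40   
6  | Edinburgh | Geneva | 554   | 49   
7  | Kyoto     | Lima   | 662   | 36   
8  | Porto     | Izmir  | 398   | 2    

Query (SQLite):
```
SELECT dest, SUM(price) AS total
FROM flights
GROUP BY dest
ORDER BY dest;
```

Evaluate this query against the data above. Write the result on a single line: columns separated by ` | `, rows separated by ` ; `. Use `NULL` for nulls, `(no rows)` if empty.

Geneva | 1072 ; Izmir | 859 ; Lima | 1346 ; Macau | 304

Partition flights by dest; compute SUM(price) within each group.
  Geneva: ids {1, 6} → SUM(price)=1072
  Izmir: ids {4, 8} → SUM(price)=859
  Lima: ids {2, 3, 7} → SUM(price)=1346
  Macau: ids {5} → SUM(price)=304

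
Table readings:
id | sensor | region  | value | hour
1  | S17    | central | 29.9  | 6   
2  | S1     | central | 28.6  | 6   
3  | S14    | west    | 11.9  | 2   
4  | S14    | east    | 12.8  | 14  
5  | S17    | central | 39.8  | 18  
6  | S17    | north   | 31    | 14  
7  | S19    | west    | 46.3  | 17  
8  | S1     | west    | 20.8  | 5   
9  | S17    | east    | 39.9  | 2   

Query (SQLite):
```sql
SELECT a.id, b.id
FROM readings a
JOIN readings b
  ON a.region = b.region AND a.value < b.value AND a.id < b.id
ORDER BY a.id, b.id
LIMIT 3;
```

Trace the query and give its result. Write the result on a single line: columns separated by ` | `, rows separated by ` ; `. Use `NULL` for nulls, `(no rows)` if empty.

Pairs (a,b) with same region, a.value < b.value, a.id < b.id.
region groups: central:{1,2,5} east:{4,9} north:{6} west:{3,7,8}
Ordered by (a.id, b.id); first 3.

1 | 5 ; 2 | 5 ; 3 | 7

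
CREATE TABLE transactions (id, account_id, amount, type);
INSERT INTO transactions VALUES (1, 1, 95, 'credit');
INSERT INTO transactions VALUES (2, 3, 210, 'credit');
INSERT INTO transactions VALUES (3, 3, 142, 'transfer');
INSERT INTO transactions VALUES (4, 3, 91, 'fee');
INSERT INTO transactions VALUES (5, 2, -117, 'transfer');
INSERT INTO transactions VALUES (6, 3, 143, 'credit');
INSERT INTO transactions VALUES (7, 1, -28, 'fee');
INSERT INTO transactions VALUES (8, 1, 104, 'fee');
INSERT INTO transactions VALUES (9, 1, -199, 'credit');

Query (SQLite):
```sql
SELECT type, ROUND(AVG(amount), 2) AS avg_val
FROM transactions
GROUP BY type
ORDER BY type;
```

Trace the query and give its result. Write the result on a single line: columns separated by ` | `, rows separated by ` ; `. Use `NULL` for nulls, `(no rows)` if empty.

Partition transactions by type; compute ROUND(AVG(amount), 2) within each group.
  credit: ids {1, 2, 6, 9} → ROUND(AVG(amount), 2)=62.25
  fee: ids {4, 7, 8} → ROUND(AVG(amount), 2)=55.67
  transfer: ids {3, 5} → ROUND(AVG(amount), 2)=12.5

credit | 62.25 ; fee | 55.67 ; transfer | 12.5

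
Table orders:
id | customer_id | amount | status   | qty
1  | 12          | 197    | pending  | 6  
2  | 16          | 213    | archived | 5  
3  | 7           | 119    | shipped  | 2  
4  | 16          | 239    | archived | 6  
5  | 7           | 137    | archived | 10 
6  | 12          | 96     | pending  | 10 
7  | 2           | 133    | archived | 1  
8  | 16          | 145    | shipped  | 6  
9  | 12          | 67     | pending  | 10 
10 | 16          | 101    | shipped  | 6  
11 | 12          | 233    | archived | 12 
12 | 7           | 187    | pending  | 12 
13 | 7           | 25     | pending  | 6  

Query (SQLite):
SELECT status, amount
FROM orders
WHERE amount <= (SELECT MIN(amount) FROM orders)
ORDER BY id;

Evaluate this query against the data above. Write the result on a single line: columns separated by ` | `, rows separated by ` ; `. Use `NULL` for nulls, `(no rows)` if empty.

pending | 25

Scalar subquery: MIN(amount) over all orders rows = 25.
Keep rows where amount <= that value.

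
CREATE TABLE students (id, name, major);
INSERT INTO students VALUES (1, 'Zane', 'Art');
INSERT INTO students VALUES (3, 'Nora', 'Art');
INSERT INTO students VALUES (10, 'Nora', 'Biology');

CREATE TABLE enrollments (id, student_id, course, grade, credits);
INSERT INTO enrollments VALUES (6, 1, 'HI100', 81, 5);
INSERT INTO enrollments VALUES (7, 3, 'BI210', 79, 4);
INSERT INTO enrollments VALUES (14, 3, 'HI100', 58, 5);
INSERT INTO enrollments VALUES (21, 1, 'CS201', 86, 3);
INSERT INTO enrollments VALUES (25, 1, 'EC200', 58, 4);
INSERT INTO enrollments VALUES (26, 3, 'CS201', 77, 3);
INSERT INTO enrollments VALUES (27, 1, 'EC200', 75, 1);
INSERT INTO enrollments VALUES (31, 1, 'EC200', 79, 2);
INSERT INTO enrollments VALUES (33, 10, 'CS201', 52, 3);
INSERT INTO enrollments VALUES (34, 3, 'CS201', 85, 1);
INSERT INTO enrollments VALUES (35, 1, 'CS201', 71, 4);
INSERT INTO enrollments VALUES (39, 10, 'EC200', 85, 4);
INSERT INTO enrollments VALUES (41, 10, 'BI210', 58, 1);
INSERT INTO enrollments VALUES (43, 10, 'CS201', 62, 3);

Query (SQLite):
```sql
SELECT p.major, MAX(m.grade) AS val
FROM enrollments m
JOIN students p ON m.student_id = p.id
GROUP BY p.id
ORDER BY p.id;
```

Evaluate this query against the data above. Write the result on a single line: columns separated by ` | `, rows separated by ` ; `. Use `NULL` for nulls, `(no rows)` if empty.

Art | 86 ; Art | 85 ; Biology | 85

Join each enrollments row to its students via student_id.
Group joined rows by students.id; compute MAX(m.grade) per group.
  1: ids {6, 21, 25, 27, 31, 35} → MAX(m.grade)=86
  3: ids {7, 14, 26, 34} → MAX(m.grade)=85
  10: ids {33, 39, 41, 43} → MAX(m.grade)=85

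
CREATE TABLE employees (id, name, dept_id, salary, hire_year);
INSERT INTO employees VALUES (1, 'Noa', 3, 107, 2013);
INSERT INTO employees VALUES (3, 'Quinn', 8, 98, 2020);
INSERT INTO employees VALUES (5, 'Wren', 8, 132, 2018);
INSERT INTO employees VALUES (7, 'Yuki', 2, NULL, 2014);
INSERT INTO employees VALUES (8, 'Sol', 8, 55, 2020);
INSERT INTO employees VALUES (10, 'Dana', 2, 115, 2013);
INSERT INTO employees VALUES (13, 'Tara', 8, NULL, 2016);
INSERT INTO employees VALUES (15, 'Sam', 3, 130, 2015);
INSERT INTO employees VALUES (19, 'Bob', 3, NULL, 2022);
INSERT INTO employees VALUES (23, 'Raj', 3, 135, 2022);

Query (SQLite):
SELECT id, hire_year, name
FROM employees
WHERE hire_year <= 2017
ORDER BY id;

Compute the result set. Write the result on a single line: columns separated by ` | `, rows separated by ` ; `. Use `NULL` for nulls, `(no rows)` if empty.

hire_year <= 2017: ids {1, 7, 10, 13, 15}

1 | 2013 | Noa ; 7 | 2014 | Yuki ; 10 | 2013 | Dana ; 13 | 2016 | Tara ; 15 | 2015 | Sam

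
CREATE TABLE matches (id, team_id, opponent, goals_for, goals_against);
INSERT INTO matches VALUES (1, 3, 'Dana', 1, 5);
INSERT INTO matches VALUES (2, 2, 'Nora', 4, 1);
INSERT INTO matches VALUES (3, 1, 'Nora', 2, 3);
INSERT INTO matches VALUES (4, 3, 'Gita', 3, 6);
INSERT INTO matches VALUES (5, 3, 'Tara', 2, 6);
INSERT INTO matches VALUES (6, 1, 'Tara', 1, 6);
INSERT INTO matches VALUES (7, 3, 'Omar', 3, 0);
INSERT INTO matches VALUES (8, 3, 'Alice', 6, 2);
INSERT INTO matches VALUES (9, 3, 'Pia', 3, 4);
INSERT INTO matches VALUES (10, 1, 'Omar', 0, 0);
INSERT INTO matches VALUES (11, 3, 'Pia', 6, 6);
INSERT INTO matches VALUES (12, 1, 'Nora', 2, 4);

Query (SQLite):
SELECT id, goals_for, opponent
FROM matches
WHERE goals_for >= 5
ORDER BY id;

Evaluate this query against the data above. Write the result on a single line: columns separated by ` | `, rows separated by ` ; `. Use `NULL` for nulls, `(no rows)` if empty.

goals_for >= 5: ids {8, 11}

8 | 6 | Alice ; 11 | 6 | Pia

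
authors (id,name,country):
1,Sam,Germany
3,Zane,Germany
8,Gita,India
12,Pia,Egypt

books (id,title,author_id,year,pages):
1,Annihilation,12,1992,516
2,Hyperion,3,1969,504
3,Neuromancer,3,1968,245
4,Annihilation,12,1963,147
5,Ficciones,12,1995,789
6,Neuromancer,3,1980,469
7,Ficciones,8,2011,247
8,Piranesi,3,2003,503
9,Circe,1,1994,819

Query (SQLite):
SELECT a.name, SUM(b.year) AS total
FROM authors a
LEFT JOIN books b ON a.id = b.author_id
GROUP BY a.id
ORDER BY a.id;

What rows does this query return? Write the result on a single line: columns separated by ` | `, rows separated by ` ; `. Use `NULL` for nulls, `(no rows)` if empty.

Sam | 1994 ; Zane | 7920 ; Gita | 2011 ; Pia | 5950

LEFT JOIN keeps every authors row; unmatched ones get NULL for books columns.
Group by authors.id and compute SUM(b.year). SUM over an all-NULL group is NULL.
  1: ids {9} → SUM(b.year)=1994
  3: ids {2, 3, 6, 8} → SUM(b.year)=7920
  8: ids {7} → SUM(b.year)=2011
  12: ids {1, 4, 5} → SUM(b.year)=5950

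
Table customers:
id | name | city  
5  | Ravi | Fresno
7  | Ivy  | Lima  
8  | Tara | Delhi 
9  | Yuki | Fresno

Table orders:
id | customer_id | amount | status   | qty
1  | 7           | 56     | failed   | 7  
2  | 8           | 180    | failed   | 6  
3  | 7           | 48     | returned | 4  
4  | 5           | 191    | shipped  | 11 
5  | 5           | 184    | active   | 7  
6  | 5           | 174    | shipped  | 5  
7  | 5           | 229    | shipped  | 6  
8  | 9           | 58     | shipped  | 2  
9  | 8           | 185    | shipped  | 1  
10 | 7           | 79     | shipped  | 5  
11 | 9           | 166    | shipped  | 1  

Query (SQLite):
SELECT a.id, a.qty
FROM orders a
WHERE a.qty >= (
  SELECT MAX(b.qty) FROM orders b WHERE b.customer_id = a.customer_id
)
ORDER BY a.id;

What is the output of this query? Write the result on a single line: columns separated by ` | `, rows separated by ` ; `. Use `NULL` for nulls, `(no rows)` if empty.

For each orders row a, compute MAX(qty) over rows sharing a.customer_id.
Keep row a if a.qty >= that per-group MAX.
  customer_id=5: MAX(qty) = 11
  customer_id=7: MAX(qty) = 7
  customer_id=8: MAX(qty) = 6
  customer_id=9: MAX(qty) = 2

1 | 7 ; 2 | 6 ; 4 | 11 ; 8 | 2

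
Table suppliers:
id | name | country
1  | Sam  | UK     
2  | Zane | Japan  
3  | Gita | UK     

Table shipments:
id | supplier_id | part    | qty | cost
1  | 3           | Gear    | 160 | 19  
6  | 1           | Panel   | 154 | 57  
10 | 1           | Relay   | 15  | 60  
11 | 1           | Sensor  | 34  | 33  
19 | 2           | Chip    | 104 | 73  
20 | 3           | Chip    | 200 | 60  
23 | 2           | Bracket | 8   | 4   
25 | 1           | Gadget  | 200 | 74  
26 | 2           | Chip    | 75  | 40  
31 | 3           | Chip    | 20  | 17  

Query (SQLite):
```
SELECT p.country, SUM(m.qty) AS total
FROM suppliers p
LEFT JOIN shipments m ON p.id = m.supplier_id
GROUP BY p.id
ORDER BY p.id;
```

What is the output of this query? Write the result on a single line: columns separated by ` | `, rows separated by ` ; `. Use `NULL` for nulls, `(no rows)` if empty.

UK | 403 ; Japan | 187 ; UK | 380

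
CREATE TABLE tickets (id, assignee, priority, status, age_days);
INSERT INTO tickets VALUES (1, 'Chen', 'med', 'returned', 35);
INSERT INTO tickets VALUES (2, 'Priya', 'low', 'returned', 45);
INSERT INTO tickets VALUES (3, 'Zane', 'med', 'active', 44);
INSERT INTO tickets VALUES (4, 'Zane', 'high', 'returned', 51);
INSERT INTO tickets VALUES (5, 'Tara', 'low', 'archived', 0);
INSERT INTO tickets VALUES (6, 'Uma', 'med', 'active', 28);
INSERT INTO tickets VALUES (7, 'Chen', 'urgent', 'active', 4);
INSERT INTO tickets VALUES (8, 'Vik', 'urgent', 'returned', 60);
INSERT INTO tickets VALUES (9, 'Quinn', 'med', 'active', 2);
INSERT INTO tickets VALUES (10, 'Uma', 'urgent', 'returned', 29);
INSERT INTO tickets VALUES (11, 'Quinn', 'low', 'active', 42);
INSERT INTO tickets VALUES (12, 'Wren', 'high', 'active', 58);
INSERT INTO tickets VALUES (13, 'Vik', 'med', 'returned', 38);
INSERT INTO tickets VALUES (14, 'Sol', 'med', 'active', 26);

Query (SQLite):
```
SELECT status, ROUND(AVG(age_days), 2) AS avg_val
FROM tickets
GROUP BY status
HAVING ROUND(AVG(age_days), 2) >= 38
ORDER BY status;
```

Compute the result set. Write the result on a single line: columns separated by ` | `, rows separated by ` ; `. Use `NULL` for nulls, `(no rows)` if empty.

returned | 43

Partition tickets by status; compute ROUND(AVG(age_days), 2) within each group.
HAVING: keep groups where ROUND(AVG(age_days), 2) >= 38.
  active: ids {3, 6, 7, 9, 11, 12, 14} → ROUND(AVG(age_days), 2)=29.14
  archived: ids {5} → ROUND(AVG(age_days), 2)=0
  returned: ids {1, 2, 4, 8, 10, 13} → ROUND(AVG(age_days), 2)=43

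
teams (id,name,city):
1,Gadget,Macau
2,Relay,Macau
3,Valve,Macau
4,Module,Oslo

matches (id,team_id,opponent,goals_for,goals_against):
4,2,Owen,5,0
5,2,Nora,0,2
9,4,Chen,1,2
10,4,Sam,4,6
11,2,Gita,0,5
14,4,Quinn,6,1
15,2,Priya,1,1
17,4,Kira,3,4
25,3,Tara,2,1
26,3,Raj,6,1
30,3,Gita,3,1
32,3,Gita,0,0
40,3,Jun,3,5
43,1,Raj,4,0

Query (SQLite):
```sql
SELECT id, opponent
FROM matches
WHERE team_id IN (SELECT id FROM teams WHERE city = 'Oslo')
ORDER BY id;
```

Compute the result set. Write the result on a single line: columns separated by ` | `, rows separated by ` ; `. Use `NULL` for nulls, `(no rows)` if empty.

9 | Chen ; 10 | Sam ; 14 | Quinn ; 17 | Kira

Inner query: teams.id where city = 'Oslo'.
Outer: keep matches rows whose team_id is in that set.
Inner query → {4}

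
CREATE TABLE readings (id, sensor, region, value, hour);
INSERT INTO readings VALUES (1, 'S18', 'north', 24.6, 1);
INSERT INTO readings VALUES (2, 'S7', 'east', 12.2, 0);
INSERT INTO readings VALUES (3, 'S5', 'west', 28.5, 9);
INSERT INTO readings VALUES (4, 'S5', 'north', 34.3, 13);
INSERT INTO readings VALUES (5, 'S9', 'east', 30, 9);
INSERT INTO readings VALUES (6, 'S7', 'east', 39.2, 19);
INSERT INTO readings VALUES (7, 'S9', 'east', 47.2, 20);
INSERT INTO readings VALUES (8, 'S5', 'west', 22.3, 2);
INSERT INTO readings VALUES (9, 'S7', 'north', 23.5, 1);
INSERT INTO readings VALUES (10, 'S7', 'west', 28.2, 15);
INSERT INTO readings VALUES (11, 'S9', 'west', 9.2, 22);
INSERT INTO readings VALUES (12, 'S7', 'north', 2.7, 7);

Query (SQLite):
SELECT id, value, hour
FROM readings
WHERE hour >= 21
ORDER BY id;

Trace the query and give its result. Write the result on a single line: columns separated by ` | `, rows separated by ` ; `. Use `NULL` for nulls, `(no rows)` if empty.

11 | 9.2 | 22

hour >= 21: ids {11}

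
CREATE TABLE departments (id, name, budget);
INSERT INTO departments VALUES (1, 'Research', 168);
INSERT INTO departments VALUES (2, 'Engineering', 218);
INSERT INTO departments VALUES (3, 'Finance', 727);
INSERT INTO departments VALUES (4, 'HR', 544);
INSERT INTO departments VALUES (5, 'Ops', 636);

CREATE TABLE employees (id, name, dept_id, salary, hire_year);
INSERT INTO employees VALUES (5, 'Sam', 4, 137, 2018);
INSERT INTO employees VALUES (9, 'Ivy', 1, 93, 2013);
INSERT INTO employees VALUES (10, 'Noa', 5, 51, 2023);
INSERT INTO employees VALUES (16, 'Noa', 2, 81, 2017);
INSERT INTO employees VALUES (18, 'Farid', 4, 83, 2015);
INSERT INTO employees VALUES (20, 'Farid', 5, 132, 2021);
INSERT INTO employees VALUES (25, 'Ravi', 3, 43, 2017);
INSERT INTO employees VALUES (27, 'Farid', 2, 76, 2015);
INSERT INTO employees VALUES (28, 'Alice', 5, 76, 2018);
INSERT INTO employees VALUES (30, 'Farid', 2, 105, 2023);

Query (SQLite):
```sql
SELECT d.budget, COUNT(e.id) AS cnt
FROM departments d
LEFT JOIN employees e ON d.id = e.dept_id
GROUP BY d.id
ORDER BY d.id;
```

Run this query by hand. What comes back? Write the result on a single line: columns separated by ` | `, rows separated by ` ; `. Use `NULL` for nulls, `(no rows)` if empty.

LEFT JOIN keeps every departments row; unmatched ones get NULL for employees columns.
Group by departments.id and compute COUNT(e.id). COUNT(col) of an all-NULL group is 0.
  1: ids {9} → COUNT(e.id)=1
  2: ids {16, 27, 30} → COUNT(e.id)=3
  3: ids {25} → COUNT(e.id)=1
  4: ids {5, 18} → COUNT(e.id)=2
  5: ids {10, 20, 28} → COUNT(e.id)=3

168 | 1 ; 218 | 3 ; 727 | 1 ; 544 | 2 ; 636 | 3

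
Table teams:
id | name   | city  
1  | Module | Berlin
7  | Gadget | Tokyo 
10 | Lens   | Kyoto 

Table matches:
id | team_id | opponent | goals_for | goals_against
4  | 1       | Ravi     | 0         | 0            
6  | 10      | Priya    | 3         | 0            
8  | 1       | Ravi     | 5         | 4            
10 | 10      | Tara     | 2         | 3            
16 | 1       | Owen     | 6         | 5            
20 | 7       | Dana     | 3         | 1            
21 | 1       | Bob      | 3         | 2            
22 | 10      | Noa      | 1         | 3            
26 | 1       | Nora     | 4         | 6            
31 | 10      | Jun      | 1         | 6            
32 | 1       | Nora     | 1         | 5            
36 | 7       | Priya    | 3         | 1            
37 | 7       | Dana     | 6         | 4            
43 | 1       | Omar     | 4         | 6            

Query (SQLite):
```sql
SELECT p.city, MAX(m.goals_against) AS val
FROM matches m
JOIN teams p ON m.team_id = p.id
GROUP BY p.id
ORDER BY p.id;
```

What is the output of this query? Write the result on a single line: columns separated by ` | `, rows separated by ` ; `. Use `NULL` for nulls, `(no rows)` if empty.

Berlin | 6 ; Tokyo | 4 ; Kyoto | 6

Join each matches row to its teams via team_id.
Group joined rows by teams.id; compute MAX(m.goals_against) per group.
  1: ids {4, 8, 16, 21, 26, 32, 43} → MAX(m.goals_against)=6
  7: ids {20, 36, 37} → MAX(m.goals_against)=4
  10: ids {6, 10, 22, 31} → MAX(m.goals_against)=6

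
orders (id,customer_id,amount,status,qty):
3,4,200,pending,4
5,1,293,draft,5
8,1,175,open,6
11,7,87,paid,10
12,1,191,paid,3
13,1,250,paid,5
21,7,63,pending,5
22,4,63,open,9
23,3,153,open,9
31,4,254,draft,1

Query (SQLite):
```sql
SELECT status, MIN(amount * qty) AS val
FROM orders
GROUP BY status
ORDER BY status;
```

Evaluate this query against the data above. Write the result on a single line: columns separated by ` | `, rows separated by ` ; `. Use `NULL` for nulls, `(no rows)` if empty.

For each row compute amount * qty.
Group by status; take MIN of the expression per group.
  draft: ids {5, 31} → MIN(amount * qty)=254
  open: ids {8, 22, 23} → MIN(amount * qty)=567
  paid: ids {11, 12, 13} → MIN(amount * qty)=573
  pending: ids {3, 21} → MIN(amount * qty)=315

draft | 254 ; open | 567 ; paid | 573 ; pending | 315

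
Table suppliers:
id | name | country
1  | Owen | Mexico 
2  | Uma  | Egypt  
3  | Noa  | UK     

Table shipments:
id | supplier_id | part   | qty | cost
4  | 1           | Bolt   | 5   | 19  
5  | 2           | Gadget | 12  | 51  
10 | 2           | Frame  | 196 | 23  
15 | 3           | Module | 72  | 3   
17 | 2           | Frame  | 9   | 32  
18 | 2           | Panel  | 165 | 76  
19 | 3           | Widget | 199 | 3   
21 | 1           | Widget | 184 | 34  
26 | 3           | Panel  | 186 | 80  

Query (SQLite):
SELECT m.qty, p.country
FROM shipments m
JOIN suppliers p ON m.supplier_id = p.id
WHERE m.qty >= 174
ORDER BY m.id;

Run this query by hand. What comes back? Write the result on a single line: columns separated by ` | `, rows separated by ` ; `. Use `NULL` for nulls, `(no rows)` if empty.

Each shipments row matches the suppliers row where supplier_id = suppliers.id.
Then keep rows with m.qty >= 174.

196 | Egypt ; 199 | UK ; 184 | Mexico ; 186 | UK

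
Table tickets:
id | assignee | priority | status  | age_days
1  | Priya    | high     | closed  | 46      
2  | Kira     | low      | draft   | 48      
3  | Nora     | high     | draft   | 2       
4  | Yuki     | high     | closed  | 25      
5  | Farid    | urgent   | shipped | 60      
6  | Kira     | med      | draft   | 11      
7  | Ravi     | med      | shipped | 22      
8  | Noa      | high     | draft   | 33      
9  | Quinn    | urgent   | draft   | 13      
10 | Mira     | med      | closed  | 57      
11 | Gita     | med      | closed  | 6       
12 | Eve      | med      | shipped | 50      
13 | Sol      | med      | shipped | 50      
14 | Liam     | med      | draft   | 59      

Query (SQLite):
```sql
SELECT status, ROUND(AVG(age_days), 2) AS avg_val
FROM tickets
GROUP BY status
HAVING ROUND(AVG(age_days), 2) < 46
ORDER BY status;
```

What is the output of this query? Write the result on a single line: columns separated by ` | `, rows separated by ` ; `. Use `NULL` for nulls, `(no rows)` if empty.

Partition tickets by status; compute ROUND(AVG(age_days), 2) within each group.
HAVING: keep groups where ROUND(AVG(age_days), 2) < 46.
  closed: ids {1, 4, 10, 11} → ROUND(AVG(age_days), 2)=33.5
  draft: ids {2, 3, 6, 8, 9, 14} → ROUND(AVG(age_days), 2)=27.67
  shipped: ids {5, 7, 12, 13} → ROUND(AVG(age_days), 2)=45.5

closed | 33.5 ; draft | 27.67 ; shipped | 45.5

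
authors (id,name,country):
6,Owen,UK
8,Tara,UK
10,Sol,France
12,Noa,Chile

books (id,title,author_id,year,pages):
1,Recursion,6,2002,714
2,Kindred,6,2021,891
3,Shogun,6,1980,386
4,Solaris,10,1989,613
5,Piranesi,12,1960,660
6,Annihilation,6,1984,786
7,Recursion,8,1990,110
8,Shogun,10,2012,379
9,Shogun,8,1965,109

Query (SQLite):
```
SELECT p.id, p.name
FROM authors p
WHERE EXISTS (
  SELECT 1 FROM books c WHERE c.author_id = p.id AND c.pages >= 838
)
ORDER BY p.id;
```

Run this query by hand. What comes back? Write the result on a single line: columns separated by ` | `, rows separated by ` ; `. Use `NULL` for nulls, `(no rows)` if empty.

For each authors row, check whether any books with matching author_id has pages >= 838.
Keep rows where that is true.

6 | Owen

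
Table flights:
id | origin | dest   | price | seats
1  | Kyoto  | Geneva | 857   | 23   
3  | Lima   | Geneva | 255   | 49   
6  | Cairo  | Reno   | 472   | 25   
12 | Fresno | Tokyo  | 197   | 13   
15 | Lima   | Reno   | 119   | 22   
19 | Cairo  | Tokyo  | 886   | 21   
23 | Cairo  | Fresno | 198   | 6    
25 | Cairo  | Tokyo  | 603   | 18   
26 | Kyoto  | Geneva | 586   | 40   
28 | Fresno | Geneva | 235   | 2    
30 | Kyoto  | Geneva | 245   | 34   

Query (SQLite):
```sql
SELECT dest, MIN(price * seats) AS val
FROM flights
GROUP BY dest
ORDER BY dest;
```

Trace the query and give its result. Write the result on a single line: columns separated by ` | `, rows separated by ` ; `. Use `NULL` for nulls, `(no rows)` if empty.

For each row compute price * seats.
Group by dest; take MIN of the expression per group.
  Fresno: ids {23} → MIN(price * seats)=1188
  Geneva: ids {1, 3, 26, 28, 30} → MIN(price * seats)=470
  Reno: ids {6, 15} → MIN(price * seats)=2618
  Tokyo: ids {12, 19, 25} → MIN(price * seats)=2561

Fresno | 1188 ; Geneva | 470 ; Reno | 2618 ; Tokyo | 2561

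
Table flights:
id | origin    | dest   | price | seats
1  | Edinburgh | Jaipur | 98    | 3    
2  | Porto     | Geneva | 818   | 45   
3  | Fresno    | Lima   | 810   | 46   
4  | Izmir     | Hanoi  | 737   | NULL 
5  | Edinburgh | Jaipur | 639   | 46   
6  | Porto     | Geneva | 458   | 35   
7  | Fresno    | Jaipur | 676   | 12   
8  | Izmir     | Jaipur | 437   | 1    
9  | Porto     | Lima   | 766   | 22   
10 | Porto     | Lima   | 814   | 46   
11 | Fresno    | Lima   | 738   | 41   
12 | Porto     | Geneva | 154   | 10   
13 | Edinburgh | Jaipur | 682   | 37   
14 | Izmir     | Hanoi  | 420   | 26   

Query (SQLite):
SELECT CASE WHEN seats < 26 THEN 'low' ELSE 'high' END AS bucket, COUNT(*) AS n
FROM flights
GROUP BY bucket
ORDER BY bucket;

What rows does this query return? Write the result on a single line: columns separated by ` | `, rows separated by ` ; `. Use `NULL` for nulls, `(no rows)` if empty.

Bucket rows by seats < 26 → 'low' else 'high'; count each bucket.
NULL < 26 is unknown, so NULL seats falls into ELSE → 'high'.

high | 9 ; low | 5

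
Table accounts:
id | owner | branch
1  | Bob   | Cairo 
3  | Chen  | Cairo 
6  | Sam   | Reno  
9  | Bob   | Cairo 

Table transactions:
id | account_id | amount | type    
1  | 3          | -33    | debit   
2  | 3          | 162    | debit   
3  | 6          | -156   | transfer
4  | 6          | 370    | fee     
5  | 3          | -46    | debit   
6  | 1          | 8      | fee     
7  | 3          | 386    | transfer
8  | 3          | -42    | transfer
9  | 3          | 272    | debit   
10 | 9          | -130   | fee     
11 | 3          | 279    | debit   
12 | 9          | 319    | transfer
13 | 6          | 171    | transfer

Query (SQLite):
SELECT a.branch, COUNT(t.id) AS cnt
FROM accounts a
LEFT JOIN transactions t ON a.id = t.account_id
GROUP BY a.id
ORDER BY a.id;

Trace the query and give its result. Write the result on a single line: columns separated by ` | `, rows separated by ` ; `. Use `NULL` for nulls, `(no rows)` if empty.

Cairo | 1 ; Cairo | 7 ; Reno | 3 ; Cairo | 2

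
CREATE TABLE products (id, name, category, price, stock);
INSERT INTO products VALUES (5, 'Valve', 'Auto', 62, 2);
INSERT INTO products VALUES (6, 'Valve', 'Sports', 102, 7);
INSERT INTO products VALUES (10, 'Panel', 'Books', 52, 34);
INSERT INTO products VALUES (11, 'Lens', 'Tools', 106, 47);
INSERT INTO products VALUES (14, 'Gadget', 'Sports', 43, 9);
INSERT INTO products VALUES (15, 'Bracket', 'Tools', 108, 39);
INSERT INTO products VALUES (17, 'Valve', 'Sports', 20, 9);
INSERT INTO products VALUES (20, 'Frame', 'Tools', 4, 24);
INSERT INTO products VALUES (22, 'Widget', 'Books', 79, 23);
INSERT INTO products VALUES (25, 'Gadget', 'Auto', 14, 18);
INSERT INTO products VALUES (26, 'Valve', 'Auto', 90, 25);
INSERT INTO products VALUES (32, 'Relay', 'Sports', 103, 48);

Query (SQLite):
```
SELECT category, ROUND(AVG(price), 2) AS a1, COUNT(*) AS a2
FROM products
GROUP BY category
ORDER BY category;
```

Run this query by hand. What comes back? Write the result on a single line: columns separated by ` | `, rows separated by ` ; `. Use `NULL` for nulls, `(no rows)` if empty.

Group products by category.
Per group compute: ROUND(AVG(price), 2), COUNT(*).
  Auto: ids {5, 25, 26} → ROUND(AVG(price), 2)=55.33, COUNT(*)=3
  Books: ids {10, 22} → ROUND(AVG(price), 2)=65.5, COUNT(*)=2
  Sports: ids {6, 14, 17, 32} → ROUND(AVG(price), 2)=67, COUNT(*)=4
  Tools: ids {11, 15, 20} → ROUND(AVG(price), 2)=72.67, COUNT(*)=3

Auto | 55.33 | 3 ; Books | 65.5 | 2 ; Sports | 67 | 4 ; Tools | 72.67 | 3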